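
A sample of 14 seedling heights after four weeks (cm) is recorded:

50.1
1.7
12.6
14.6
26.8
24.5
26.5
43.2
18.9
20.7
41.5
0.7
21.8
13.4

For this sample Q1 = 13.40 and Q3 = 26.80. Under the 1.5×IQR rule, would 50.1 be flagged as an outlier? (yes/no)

yes

IQR = Q3 − Q1 = 26.80 − 13.40 = 13.40.
Lower fence = Q1 − 1.5·IQR = 13.40 − 20.10 = -6.70.
Upper fence = Q3 + 1.5·IQR = 26.80 + 20.10 = 46.90.
50.1 lies above the upper fence.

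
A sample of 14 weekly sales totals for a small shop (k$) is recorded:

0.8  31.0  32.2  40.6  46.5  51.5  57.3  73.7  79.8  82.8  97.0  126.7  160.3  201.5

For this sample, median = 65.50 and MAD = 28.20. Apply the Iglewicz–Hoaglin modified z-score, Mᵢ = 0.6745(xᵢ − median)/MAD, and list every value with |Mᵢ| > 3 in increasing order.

201.5

|Mᵢ| > 3 ⇔ |xᵢ − 65.50| > 3·28.20/0.6745 = 125.43.
So outliers lie outside [-59.93, 190.93].
201.5: M = 3.25 → outlier.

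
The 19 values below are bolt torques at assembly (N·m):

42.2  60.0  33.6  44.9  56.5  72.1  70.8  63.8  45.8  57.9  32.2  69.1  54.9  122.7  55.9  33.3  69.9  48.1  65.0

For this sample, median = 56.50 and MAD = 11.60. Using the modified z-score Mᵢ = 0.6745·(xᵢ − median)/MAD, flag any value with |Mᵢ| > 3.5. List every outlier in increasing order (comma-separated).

122.7

|Mᵢ| > 3.5 ⇔ |xᵢ − 56.50| > 3.5·11.60/0.6745 = 60.19.
So outliers lie outside [-3.69, 116.69].
122.7: M = 3.85 → outlier.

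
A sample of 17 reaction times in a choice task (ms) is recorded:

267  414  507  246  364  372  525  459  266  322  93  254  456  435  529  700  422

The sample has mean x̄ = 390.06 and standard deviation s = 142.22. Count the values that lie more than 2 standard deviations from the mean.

2

Cutoffs: x̄ ± 2s = [105.62, 674.50].
Outside the cutoffs: 93, 700.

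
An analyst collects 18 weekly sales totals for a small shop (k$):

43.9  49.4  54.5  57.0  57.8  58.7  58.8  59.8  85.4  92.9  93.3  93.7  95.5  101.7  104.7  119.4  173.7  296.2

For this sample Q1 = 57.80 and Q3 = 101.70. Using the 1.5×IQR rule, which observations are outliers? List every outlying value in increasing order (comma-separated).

IQR = Q3 − Q1 = 101.70 − 57.80 = 43.90.
Lower fence = Q1 − 1.5·IQR = 57.80 − 65.85 = -8.05.
Upper fence = Q3 + 1.5·IQR = 101.70 + 65.85 = 167.55.
173.7 > 167.55 → outlier.
296.2 > 167.55 → outlier.
All remaining values lie within [-8.05, 167.55].

173.7, 296.2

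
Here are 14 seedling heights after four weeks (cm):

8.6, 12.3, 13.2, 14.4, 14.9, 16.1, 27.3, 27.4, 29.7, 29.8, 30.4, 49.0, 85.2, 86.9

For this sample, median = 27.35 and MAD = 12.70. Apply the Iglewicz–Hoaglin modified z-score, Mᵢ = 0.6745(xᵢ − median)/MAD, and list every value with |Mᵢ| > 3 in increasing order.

|Mᵢ| > 3 ⇔ |xᵢ − 27.35| > 3·12.70/0.6745 = 56.49.
So outliers lie outside [-29.14, 83.84].
85.2: M = 3.07 → outlier.
86.9: M = 3.16 → outlier.

85.2, 86.9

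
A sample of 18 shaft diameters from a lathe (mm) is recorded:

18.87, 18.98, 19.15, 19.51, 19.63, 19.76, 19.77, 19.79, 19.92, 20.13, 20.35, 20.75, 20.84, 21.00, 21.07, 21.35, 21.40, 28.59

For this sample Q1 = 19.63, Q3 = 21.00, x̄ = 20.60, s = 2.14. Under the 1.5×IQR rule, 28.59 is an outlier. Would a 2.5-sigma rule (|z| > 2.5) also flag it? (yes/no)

z = (28.59 − 20.60) / 2.14 = 3.73.
|z| = 3.73 > 2.5.

yes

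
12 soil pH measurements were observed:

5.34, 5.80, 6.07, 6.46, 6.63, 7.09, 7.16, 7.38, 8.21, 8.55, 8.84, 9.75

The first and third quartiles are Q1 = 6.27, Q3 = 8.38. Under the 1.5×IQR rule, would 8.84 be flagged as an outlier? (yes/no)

IQR = Q3 − Q1 = 8.38 − 6.27 = 2.11.
Lower fence = Q1 − 1.5·IQR = 6.27 − 3.165 = 3.105.
Upper fence = Q3 + 1.5·IQR = 8.38 + 3.165 = 11.545.
8.84 lies within [3.105, 11.545].

no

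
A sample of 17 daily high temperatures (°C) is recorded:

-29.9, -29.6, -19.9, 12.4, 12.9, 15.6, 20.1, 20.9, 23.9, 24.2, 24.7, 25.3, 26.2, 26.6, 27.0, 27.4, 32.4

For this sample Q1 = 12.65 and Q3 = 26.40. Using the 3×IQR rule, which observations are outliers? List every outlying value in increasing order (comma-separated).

IQR = Q3 − Q1 = 26.40 − 12.65 = 13.75.
Lower fence = Q1 − 3·IQR = 12.65 − 41.25 = -28.60.
Upper fence = Q3 + 3·IQR = 26.40 + 41.25 = 67.65.
-29.9 < -28.60 → outlier.
-29.6 < -28.60 → outlier.
All remaining values lie within [-28.60, 67.65].

-29.9, -29.6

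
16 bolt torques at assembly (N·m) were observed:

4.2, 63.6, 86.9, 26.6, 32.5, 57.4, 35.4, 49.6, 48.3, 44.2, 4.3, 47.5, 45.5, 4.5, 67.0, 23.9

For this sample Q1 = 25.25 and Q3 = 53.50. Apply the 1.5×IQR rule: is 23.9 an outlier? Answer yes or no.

IQR = Q3 − Q1 = 53.50 − 25.25 = 28.25.
Lower fence = Q1 − 1.5·IQR = 25.25 − 42.375 = -17.125.
Upper fence = Q3 + 1.5·IQR = 53.50 + 42.375 = 95.875.
23.9 lies within [-17.125, 95.875].

no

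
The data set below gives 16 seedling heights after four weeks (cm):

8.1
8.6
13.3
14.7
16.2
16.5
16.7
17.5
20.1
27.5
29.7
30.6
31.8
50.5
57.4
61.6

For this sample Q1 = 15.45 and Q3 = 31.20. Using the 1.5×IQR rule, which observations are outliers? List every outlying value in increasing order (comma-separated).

57.4, 61.6

IQR = Q3 − Q1 = 31.20 − 15.45 = 15.75.
Lower fence = Q1 − 1.5·IQR = 15.45 − 23.625 = -8.175.
Upper fence = Q3 + 1.5·IQR = 31.20 + 23.625 = 54.825.
57.4 > 54.825 → outlier.
61.6 > 54.825 → outlier.
All remaining values lie within [-8.175, 54.825].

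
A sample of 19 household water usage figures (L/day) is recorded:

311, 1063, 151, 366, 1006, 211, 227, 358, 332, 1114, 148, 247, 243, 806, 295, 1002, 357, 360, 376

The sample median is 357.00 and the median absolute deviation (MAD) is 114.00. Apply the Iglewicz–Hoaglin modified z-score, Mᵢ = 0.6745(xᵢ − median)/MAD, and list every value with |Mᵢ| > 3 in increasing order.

1002, 1006, 1063, 1114

|Mᵢ| > 3 ⇔ |xᵢ − 357.00| > 3·114.00/0.6745 = 507.04.
So outliers lie outside [-150.04, 864.04].
1002: M = 3.82 → outlier.
1006: M = 3.84 → outlier.
1063: M = 4.18 → outlier.
1114: M = 4.48 → outlier.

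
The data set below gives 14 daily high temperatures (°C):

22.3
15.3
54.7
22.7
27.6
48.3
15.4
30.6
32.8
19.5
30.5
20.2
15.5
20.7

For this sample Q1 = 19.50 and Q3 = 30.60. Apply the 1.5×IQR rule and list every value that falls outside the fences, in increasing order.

48.3, 54.7

IQR = Q3 − Q1 = 30.60 − 19.50 = 11.10.
Lower fence = Q1 − 1.5·IQR = 19.50 − 16.65 = 2.85.
Upper fence = Q3 + 1.5·IQR = 30.60 + 16.65 = 47.25.
48.3 > 47.25 → outlier.
54.7 > 47.25 → outlier.
All remaining values lie within [2.85, 47.25].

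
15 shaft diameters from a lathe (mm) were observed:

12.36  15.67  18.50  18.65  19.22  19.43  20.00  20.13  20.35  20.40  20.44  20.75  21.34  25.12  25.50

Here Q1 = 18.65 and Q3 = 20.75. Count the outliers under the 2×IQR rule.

3

IQR = 2.10; fences at 18.65 − 4.20 = 14.45 and 20.75 + 4.20 = 24.95.
Outside the cutoffs: 12.36, 25.12, 25.50.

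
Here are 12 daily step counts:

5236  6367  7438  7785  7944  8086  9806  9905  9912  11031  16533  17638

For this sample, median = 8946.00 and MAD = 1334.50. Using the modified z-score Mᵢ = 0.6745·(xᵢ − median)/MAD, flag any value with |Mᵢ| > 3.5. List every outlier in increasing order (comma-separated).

|Mᵢ| > 3.5 ⇔ |xᵢ − 8946.00| > 3.5·1334.50/0.6745 = 6924.76.
So outliers lie outside [2021.24, 15870.76].
16533: M = 3.83 → outlier.
17638: M = 4.39 → outlier.

16533, 17638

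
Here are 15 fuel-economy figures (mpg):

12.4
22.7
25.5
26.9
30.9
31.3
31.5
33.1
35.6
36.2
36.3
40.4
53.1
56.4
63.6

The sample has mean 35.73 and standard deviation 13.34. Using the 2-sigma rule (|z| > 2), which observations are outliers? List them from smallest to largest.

63.6

Cutoffs at x̄ ± 2s: 35.73 ± 2·13.34 = [9.05, 62.41].
63.6: z = 2.09, |z| > 2 → outlier.
Every other value lies within [9.05, 62.41].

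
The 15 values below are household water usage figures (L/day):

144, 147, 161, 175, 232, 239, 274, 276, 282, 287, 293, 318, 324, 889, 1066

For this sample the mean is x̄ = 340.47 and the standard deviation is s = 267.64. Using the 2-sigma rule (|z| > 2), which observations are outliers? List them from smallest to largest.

889, 1066

Cutoffs at x̄ ± 2s: 340.47 ± 2·267.64 = [-194.81, 875.75].
889: z = 2.05, |z| > 2 → outlier.
1066: z = 2.71, |z| > 2 → outlier.
Every other value lies within [-194.81, 875.75].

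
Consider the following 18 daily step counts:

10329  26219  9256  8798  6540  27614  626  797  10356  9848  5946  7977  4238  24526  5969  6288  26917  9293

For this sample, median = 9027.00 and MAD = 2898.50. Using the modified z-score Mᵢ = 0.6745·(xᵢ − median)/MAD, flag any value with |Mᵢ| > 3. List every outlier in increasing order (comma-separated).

|Mᵢ| > 3 ⇔ |xᵢ − 9027.00| > 3·2898.50/0.6745 = 12891.77.
So outliers lie outside [-3864.77, 21918.77].
24526: M = 3.61 → outlier.
26219: M = 4.00 → outlier.
26917: M = 4.16 → outlier.
27614: M = 4.33 → outlier.

24526, 26219, 26917, 27614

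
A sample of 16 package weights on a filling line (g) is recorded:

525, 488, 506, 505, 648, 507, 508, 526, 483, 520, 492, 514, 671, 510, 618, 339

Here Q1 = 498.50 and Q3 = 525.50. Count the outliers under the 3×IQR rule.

IQR = 27.00; fences at 498.50 − 81.00 = 417.50 and 525.50 + 81.00 = 606.50.
Outside the cutoffs: 339, 618, 648, 671.

4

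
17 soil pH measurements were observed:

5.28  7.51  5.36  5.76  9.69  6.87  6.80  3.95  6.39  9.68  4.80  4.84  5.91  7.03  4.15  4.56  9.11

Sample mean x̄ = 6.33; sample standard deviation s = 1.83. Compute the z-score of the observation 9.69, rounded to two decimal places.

1.84

z = (9.69 − 6.33) / 1.83 = 1.84.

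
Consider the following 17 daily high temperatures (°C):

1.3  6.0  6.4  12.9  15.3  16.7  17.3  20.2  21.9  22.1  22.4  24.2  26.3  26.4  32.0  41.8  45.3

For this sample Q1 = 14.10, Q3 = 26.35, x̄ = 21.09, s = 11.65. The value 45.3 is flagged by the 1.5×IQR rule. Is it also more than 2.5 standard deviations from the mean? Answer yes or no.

no

z = (45.3 − 21.09) / 11.65 = 2.08.
|z| = 2.08 ≤ 2.5.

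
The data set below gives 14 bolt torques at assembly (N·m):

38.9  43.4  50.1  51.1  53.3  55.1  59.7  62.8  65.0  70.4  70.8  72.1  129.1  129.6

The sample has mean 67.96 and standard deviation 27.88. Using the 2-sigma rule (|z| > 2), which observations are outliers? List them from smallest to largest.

129.1, 129.6

Cutoffs at x̄ ± 2s: 67.96 ± 2·27.88 = [12.20, 123.72].
129.1: z = 2.19, |z| > 2 → outlier.
129.6: z = 2.21, |z| > 2 → outlier.
Every other value lies within [12.20, 123.72].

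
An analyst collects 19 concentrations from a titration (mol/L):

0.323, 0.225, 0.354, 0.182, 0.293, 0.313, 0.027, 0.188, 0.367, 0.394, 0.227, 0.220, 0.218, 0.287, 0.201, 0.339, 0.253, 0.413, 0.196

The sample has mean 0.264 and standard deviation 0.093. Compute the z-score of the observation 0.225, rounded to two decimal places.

z = (0.225 − 0.264) / 0.093 = -0.42.

-0.42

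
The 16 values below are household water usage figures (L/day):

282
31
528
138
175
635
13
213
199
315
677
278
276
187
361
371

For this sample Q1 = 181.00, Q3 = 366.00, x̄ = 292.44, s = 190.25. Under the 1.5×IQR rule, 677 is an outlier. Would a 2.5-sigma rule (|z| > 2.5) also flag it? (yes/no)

no

z = (677 − 292.44) / 190.25 = 2.02.
|z| = 2.02 ≤ 2.5.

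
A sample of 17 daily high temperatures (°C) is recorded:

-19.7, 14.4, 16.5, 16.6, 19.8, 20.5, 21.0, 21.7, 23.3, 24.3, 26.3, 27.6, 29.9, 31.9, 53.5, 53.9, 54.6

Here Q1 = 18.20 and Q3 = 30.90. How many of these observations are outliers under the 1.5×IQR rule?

4

IQR = 12.70; fences at 18.20 − 19.05 = -0.85 and 30.90 + 19.05 = 49.95.
Outside the cutoffs: -19.7, 53.5, 53.9, 54.6.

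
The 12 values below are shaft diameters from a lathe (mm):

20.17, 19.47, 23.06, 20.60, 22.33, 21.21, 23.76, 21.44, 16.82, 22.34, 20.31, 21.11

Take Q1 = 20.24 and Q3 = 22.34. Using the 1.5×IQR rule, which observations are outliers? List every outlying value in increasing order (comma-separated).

IQR = Q3 − Q1 = 22.34 − 20.24 = 2.10.
Lower fence = Q1 − 1.5·IQR = 20.24 − 3.15 = 17.09.
Upper fence = Q3 + 1.5·IQR = 22.34 + 3.15 = 25.49.
16.82 < 17.09 → outlier.
All remaining values lie within [17.09, 25.49].

16.82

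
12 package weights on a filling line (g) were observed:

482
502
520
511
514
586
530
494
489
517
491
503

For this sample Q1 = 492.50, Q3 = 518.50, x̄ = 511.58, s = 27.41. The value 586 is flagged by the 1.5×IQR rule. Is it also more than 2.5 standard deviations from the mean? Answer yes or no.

yes

z = (586 − 511.58) / 27.41 = 2.72.
|z| = 2.72 > 2.5.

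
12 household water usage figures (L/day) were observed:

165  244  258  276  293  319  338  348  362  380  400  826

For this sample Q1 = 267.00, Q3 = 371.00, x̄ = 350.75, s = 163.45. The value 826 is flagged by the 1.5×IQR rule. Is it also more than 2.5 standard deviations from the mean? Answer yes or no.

yes

z = (826 − 350.75) / 163.45 = 2.91.
|z| = 2.91 > 2.5.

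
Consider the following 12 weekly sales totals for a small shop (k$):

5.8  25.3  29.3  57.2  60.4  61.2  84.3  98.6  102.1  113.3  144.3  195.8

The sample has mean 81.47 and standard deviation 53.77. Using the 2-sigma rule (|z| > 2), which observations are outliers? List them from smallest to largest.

Cutoffs at x̄ ± 2s: 81.47 ± 2·53.77 = [-26.07, 189.01].
195.8: z = 2.13, |z| > 2 → outlier.
Every other value lies within [-26.07, 189.01].

195.8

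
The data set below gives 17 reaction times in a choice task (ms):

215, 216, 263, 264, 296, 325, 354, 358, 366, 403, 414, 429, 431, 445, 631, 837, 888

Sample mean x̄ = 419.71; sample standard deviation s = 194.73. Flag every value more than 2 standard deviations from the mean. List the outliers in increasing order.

837, 888

Cutoffs at x̄ ± 2s: 419.71 ± 2·194.73 = [30.25, 809.17].
837: z = 2.14, |z| > 2 → outlier.
888: z = 2.40, |z| > 2 → outlier.
Every other value lies within [30.25, 809.17].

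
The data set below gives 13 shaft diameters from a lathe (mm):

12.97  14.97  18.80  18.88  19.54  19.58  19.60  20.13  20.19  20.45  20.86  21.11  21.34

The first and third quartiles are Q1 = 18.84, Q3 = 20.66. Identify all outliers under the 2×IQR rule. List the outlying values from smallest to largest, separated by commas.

IQR = Q3 − Q1 = 20.66 − 18.84 = 1.82.
Lower fence = Q1 − 2·IQR = 18.84 − 3.64 = 15.20.
Upper fence = Q3 + 2·IQR = 20.66 + 3.64 = 24.30.
12.97 < 15.20 → outlier.
14.97 < 15.20 → outlier.
All remaining values lie within [15.20, 24.30].

12.97, 14.97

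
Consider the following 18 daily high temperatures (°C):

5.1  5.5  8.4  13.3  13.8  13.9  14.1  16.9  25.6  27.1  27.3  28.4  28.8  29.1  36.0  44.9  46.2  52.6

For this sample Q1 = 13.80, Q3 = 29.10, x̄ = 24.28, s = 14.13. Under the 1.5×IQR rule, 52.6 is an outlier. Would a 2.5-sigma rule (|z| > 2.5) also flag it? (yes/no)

no

z = (52.6 − 24.28) / 14.13 = 2.00.
|z| = 2.00 ≤ 2.5.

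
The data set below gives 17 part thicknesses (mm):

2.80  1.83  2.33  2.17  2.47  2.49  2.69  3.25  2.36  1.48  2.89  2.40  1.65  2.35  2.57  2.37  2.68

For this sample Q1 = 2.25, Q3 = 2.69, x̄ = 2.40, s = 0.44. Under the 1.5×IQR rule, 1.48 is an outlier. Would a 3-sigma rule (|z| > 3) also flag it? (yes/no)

no

z = (1.48 − 2.40) / 0.44 = -2.09.
|z| = 2.09 ≤ 3.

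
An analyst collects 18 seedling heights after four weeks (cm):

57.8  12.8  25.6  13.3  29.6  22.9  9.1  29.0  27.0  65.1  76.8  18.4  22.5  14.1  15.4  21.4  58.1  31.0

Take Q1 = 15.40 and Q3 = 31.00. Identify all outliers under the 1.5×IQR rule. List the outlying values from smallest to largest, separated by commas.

IQR = Q3 − Q1 = 31.00 − 15.40 = 15.60.
Lower fence = Q1 − 1.5·IQR = 15.40 − 23.40 = -8.00.
Upper fence = Q3 + 1.5·IQR = 31.00 + 23.40 = 54.40.
57.8 > 54.40 → outlier.
58.1 > 54.40 → outlier.
65.1 > 54.40 → outlier.
76.8 > 54.40 → outlier.
All remaining values lie within [-8.00, 54.40].

57.8, 58.1, 65.1, 76.8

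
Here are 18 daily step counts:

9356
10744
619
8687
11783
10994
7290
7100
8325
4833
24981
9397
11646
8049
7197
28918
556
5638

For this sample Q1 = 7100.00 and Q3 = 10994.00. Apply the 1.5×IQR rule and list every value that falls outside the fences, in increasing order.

556, 619, 24981, 28918

IQR = Q3 − Q1 = 10994.00 − 7100.00 = 3894.00.
Lower fence = Q1 − 1.5·IQR = 7100.00 − 5841.00 = 1259.00.
Upper fence = Q3 + 1.5·IQR = 10994.00 + 5841.00 = 16835.00.
556 < 1259.00 → outlier.
619 < 1259.00 → outlier.
24981 > 16835.00 → outlier.
28918 > 16835.00 → outlier.
All remaining values lie within [1259.00, 16835.00].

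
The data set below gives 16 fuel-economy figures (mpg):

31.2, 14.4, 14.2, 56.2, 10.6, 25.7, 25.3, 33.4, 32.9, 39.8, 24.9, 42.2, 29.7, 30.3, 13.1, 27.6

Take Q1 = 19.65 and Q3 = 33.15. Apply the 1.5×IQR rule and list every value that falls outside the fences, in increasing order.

56.2

IQR = Q3 − Q1 = 33.15 − 19.65 = 13.50.
Lower fence = Q1 − 1.5·IQR = 19.65 − 20.25 = -0.60.
Upper fence = Q3 + 1.5·IQR = 33.15 + 20.25 = 53.40.
56.2 > 53.40 → outlier.
All remaining values lie within [-0.60, 53.40].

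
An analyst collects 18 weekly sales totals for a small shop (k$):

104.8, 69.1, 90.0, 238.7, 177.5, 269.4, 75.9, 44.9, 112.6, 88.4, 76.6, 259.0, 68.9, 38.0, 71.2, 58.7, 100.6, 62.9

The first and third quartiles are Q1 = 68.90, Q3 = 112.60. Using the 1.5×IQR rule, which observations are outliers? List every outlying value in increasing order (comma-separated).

238.7, 259.0, 269.4

IQR = Q3 − Q1 = 112.60 − 68.90 = 43.70.
Lower fence = Q1 − 1.5·IQR = 68.90 − 65.55 = 3.35.
Upper fence = Q3 + 1.5·IQR = 112.60 + 65.55 = 178.15.
238.7 > 178.15 → outlier.
259.0 > 178.15 → outlier.
269.4 > 178.15 → outlier.
All remaining values lie within [3.35, 178.15].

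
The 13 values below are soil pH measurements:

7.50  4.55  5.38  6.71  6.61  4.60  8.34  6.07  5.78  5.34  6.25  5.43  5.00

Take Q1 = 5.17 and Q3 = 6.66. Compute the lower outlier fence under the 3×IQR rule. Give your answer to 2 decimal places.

IQR = Q3 − Q1 = 6.66 − 5.17 = 1.49.
Lower fence = Q1 − 3·IQR = 5.17 − 4.47 = 0.70.
Upper fence = Q3 + 3·IQR = 6.66 + 4.47 = 11.13.

0.70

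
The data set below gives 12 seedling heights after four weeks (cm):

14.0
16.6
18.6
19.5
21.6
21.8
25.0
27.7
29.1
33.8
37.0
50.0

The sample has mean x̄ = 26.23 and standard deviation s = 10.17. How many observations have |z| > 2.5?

Cutoffs: x̄ ± 2.5s = [0.805, 51.655].
Every value lies within the cutoffs.

0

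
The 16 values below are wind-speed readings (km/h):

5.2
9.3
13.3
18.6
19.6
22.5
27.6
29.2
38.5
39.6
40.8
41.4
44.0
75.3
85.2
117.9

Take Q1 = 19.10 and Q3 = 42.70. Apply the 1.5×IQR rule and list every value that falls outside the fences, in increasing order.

85.2, 117.9

IQR = Q3 − Q1 = 42.70 − 19.10 = 23.60.
Lower fence = Q1 − 1.5·IQR = 19.10 − 35.40 = -16.30.
Upper fence = Q3 + 1.5·IQR = 42.70 + 35.40 = 78.10.
85.2 > 78.10 → outlier.
117.9 > 78.10 → outlier.
All remaining values lie within [-16.30, 78.10].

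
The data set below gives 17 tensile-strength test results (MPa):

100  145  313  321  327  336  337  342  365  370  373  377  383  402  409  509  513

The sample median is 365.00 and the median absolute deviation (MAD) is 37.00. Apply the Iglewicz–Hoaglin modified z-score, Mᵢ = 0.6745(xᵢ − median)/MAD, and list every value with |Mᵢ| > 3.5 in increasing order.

100, 145

|Mᵢ| > 3.5 ⇔ |xᵢ − 365.00| > 3.5·37.00/0.6745 = 191.99.
So outliers lie outside [173.01, 556.99].
100: M = -4.83 → outlier.
145: M = -4.01 → outlier.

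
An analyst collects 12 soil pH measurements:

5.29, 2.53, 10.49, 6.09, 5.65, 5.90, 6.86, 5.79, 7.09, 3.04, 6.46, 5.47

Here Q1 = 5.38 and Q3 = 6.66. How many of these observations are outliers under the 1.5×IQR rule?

3

IQR = 1.28; fences at 5.38 − 1.92 = 3.46 and 6.66 + 1.92 = 8.58.
Outside the cutoffs: 2.53, 3.04, 10.49.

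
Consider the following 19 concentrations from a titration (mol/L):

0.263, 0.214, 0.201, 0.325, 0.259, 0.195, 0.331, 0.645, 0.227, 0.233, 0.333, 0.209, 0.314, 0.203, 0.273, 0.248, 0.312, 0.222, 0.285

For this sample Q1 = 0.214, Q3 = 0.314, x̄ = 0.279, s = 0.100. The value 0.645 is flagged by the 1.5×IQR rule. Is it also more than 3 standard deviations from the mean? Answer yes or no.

z = (0.645 − 0.279) / 0.100 = 3.66.
|z| = 3.66 > 3.

yes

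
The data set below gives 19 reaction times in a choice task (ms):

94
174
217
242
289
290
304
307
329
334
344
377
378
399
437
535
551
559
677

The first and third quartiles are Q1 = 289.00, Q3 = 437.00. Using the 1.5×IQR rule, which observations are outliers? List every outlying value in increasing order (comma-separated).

677

IQR = Q3 − Q1 = 437.00 − 289.00 = 148.00.
Lower fence = Q1 − 1.5·IQR = 289.00 − 222.00 = 67.00.
Upper fence = Q3 + 1.5·IQR = 437.00 + 222.00 = 659.00.
677 > 659.00 → outlier.
All remaining values lie within [67.00, 659.00].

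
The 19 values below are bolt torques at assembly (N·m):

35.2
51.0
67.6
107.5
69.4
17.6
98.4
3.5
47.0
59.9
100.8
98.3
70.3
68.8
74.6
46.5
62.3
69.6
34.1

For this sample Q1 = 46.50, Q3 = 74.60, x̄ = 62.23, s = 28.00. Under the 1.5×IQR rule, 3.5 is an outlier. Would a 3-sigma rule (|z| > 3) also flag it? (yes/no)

no

z = (3.5 − 62.23) / 28.00 = -2.10.
|z| = 2.10 ≤ 3.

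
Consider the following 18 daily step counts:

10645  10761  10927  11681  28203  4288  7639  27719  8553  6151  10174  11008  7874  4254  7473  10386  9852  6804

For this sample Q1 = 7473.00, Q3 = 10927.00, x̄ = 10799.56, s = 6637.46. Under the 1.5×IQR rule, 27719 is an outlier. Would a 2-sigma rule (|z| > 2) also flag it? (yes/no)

z = (27719 − 10799.56) / 6637.46 = 2.55.
|z| = 2.55 > 2.

yes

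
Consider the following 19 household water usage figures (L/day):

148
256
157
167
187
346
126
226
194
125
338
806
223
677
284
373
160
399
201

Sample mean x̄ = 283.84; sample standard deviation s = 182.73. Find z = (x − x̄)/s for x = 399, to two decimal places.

z = (399 − 283.84) / 182.73 = 0.63.

0.63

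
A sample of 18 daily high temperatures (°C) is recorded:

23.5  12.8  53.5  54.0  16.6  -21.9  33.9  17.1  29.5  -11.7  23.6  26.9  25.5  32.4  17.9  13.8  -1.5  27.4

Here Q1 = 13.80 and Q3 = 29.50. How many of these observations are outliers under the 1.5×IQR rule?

4

IQR = 15.70; fences at 13.80 − 23.55 = -9.75 and 29.50 + 23.55 = 53.05.
Outside the cutoffs: -21.9, -11.7, 53.5, 54.0.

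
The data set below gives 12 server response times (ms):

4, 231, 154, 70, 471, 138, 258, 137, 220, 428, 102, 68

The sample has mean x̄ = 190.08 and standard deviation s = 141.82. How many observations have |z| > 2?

0

Cutoffs: x̄ ± 2s = [-93.56, 473.72].
Every value lies within the cutoffs.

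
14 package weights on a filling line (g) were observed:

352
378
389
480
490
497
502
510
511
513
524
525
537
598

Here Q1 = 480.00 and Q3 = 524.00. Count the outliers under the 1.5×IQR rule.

IQR = 44.00; fences at 480.00 − 66.00 = 414.00 and 524.00 + 66.00 = 590.00.
Outside the cutoffs: 352, 378, 389, 598.

4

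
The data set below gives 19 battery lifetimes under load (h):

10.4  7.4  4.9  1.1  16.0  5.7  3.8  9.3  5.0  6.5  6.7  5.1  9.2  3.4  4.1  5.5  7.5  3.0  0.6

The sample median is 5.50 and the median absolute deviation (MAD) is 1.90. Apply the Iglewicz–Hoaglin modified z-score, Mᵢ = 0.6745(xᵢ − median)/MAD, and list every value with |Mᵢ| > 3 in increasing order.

16.0

|Mᵢ| > 3 ⇔ |xᵢ − 5.50| > 3·1.90/0.6745 = 8.45.
So outliers lie outside [-2.95, 13.95].
16.0: M = 3.73 → outlier.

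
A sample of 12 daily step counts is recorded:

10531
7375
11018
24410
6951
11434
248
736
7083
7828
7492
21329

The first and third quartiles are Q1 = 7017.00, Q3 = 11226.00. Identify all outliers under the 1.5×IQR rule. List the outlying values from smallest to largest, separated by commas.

IQR = Q3 − Q1 = 11226.00 − 7017.00 = 4209.00.
Lower fence = Q1 − 1.5·IQR = 7017.00 − 6313.50 = 703.50.
Upper fence = Q3 + 1.5·IQR = 11226.00 + 6313.50 = 17539.50.
248 < 703.50 → outlier.
21329 > 17539.50 → outlier.
24410 > 17539.50 → outlier.
All remaining values lie within [703.50, 17539.50].

248, 21329, 24410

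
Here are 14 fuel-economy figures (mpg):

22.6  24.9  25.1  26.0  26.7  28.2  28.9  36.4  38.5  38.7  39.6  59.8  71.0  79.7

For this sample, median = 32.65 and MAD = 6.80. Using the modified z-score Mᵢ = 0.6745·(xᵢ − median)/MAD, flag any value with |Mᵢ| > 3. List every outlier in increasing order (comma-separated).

71.0, 79.7

|Mᵢ| > 3 ⇔ |xᵢ − 32.65| > 3·6.80/0.6745 = 30.24.
So outliers lie outside [2.41, 62.89].
71.0: M = 3.80 → outlier.
79.7: M = 4.67 → outlier.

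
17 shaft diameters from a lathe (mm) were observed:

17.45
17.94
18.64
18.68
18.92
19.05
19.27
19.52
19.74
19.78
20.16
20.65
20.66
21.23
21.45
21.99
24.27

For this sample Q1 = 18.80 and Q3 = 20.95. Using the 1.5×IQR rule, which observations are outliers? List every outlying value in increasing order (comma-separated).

IQR = Q3 − Q1 = 20.95 − 18.80 = 2.15.
Lower fence = Q1 − 1.5·IQR = 18.80 − 3.225 = 15.575.
Upper fence = Q3 + 1.5·IQR = 20.95 + 3.225 = 24.175.
24.27 > 24.175 → outlier.
All remaining values lie within [15.575, 24.175].

24.27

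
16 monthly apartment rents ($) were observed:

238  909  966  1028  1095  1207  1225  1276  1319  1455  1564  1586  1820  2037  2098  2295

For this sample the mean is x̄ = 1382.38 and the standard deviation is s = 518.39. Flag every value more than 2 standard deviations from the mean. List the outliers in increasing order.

238

Cutoffs at x̄ ± 2s: 1382.38 ± 2·518.39 = [345.60, 2419.16].
238: z = -2.21, |z| > 2 → outlier.
Every other value lies within [345.60, 2419.16].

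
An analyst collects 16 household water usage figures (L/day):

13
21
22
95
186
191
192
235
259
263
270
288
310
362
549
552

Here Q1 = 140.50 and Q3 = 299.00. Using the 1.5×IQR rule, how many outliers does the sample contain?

IQR = 158.50; fences at 140.50 − 237.75 = -97.25 and 299.00 + 237.75 = 536.75.
Outside the cutoffs: 549, 552.

2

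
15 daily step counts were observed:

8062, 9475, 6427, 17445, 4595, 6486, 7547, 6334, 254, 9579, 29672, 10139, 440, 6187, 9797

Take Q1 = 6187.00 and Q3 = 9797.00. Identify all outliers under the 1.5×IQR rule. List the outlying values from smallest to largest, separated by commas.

IQR = Q3 − Q1 = 9797.00 − 6187.00 = 3610.00.
Lower fence = Q1 − 1.5·IQR = 6187.00 − 5415.00 = 772.00.
Upper fence = Q3 + 1.5·IQR = 9797.00 + 5415.00 = 15212.00.
254 < 772.00 → outlier.
440 < 772.00 → outlier.
17445 > 15212.00 → outlier.
29672 > 15212.00 → outlier.
All remaining values lie within [772.00, 15212.00].

254, 440, 17445, 29672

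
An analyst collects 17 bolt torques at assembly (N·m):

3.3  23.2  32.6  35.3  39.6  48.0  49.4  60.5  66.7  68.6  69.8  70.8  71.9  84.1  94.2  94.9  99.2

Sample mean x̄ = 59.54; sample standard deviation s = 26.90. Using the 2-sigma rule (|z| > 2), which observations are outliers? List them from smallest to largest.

3.3

Cutoffs at x̄ ± 2s: 59.54 ± 2·26.90 = [5.74, 113.34].
3.3: z = -2.09, |z| > 2 → outlier.
Every other value lies within [5.74, 113.34].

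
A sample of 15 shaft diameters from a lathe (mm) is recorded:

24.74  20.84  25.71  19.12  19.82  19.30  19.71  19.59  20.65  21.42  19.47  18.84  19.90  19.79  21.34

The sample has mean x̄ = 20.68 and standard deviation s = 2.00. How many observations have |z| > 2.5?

1

Cutoffs: x̄ ± 2.5s = [15.68, 25.68].
Outside the cutoffs: 25.71.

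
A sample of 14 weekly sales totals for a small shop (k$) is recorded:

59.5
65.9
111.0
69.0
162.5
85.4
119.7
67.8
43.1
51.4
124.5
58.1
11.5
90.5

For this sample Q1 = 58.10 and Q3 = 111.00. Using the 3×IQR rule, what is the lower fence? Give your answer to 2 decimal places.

-100.60

IQR = Q3 − Q1 = 111.00 − 58.10 = 52.90.
Lower fence = Q1 − 3·IQR = 58.10 − 158.70 = -100.60.
Upper fence = Q3 + 3·IQR = 111.00 + 158.70 = 269.70.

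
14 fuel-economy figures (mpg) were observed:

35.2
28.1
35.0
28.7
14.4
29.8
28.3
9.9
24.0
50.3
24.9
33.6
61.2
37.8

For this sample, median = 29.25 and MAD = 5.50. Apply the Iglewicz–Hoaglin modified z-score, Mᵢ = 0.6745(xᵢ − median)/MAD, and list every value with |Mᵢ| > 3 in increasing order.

61.2

|Mᵢ| > 3 ⇔ |xᵢ − 29.25| > 3·5.50/0.6745 = 24.46.
So outliers lie outside [4.79, 53.71].
61.2: M = 3.92 → outlier.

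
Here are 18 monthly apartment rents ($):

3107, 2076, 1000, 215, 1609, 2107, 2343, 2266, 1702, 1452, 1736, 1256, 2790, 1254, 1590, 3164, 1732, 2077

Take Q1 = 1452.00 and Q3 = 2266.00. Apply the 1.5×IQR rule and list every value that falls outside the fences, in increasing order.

IQR = Q3 − Q1 = 2266.00 − 1452.00 = 814.00.
Lower fence = Q1 − 1.5·IQR = 1452.00 − 1221.00 = 231.00.
Upper fence = Q3 + 1.5·IQR = 2266.00 + 1221.00 = 3487.00.
215 < 231.00 → outlier.
All remaining values lie within [231.00, 3487.00].

215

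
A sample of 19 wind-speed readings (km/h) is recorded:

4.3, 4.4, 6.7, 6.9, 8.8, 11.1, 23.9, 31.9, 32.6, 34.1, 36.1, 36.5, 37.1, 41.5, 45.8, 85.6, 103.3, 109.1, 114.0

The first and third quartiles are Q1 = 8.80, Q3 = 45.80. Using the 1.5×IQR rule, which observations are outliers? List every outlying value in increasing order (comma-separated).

IQR = Q3 − Q1 = 45.80 − 8.80 = 37.00.
Lower fence = Q1 − 1.5·IQR = 8.80 − 55.50 = -46.70.
Upper fence = Q3 + 1.5·IQR = 45.80 + 55.50 = 101.30.
103.3 > 101.30 → outlier.
109.1 > 101.30 → outlier.
114.0 > 101.30 → outlier.
All remaining values lie within [-46.70, 101.30].

103.3, 109.1, 114.0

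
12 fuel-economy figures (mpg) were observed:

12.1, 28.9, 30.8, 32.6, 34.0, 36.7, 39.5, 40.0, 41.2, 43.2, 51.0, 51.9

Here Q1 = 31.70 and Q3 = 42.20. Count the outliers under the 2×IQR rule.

0

IQR = 10.50; fences at 31.70 − 21.00 = 10.70 and 42.20 + 21.00 = 63.20.
Every value lies within the cutoffs.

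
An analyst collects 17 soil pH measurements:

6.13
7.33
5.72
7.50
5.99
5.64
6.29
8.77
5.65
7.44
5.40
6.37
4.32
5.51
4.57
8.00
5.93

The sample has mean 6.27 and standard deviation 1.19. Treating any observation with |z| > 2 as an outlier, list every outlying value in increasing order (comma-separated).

8.77

Cutoffs at x̄ ± 2s: 6.27 ± 2·1.19 = [3.89, 8.65].
8.77: z = 2.10, |z| > 2 → outlier.
Every other value lies within [3.89, 8.65].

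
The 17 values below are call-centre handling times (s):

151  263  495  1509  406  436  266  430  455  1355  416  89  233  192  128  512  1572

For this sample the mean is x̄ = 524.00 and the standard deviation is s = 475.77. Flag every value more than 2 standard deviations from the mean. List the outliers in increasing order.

Cutoffs at x̄ ± 2s: 524.00 ± 2·475.77 = [-427.54, 1475.54].
1509: z = 2.07, |z| > 2 → outlier.
1572: z = 2.20, |z| > 2 → outlier.
Every other value lies within [-427.54, 1475.54].

1509, 1572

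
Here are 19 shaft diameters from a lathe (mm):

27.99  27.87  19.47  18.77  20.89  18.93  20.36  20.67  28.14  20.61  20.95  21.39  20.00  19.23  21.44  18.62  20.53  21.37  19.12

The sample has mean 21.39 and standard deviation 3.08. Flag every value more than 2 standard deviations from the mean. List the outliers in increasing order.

27.87, 27.99, 28.14

Cutoffs at x̄ ± 2s: 21.39 ± 2·3.08 = [15.23, 27.55].
27.87: z = 2.10, |z| > 2 → outlier.
27.99: z = 2.14, |z| > 2 → outlier.
28.14: z = 2.19, |z| > 2 → outlier.
Every other value lies within [15.23, 27.55].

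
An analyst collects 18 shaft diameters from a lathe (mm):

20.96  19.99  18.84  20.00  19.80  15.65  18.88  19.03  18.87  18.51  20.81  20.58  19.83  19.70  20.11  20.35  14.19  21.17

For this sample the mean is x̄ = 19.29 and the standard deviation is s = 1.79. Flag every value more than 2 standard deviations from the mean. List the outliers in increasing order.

14.19, 15.65

Cutoffs at x̄ ± 2s: 19.29 ± 2·1.79 = [15.71, 22.87].
14.19: z = -2.85, |z| > 2 → outlier.
15.65: z = -2.03, |z| > 2 → outlier.
Every other value lies within [15.71, 22.87].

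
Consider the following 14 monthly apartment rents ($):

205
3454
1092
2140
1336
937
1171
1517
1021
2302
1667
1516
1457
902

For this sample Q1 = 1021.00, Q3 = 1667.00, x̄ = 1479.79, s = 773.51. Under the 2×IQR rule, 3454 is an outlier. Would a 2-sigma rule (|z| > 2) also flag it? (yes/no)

z = (3454 − 1479.79) / 773.51 = 2.55.
|z| = 2.55 > 2.

yes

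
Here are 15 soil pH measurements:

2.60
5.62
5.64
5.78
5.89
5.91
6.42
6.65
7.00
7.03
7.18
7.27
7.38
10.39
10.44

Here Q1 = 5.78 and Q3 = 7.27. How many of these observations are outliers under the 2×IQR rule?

IQR = 1.49; fences at 5.78 − 2.98 = 2.80 and 7.27 + 2.98 = 10.25.
Outside the cutoffs: 2.60, 10.39, 10.44.

3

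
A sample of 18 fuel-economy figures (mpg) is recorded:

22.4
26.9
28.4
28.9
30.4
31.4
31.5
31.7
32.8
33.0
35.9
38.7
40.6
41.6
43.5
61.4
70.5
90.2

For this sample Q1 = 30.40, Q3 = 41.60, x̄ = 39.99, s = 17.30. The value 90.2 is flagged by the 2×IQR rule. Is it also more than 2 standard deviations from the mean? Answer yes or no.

yes

z = (90.2 − 39.99) / 17.30 = 2.90.
|z| = 2.90 > 2.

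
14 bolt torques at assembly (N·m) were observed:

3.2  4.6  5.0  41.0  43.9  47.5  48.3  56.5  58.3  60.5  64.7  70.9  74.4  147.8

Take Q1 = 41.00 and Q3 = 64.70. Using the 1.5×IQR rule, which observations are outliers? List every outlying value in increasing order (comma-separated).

3.2, 4.6, 5.0, 147.8

IQR = Q3 − Q1 = 64.70 − 41.00 = 23.70.
Lower fence = Q1 − 1.5·IQR = 41.00 − 35.55 = 5.45.
Upper fence = Q3 + 1.5·IQR = 64.70 + 35.55 = 100.25.
3.2 < 5.45 → outlier.
4.6 < 5.45 → outlier.
5.0 < 5.45 → outlier.
147.8 > 100.25 → outlier.
All remaining values lie within [5.45, 100.25].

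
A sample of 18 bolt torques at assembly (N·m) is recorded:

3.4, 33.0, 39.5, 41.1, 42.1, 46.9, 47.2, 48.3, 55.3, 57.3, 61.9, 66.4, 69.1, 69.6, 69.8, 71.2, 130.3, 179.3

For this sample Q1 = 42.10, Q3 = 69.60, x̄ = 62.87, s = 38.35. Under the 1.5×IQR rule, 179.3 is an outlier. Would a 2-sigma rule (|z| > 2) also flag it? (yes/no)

yes

z = (179.3 − 62.87) / 38.35 = 3.04.
|z| = 3.04 > 2.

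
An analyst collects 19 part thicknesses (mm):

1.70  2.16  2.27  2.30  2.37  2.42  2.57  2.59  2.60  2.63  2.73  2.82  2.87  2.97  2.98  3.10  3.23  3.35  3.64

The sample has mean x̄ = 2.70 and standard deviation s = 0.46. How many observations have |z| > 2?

Cutoffs: x̄ ± 2s = [1.78, 3.62].
Outside the cutoffs: 1.70, 3.64.

2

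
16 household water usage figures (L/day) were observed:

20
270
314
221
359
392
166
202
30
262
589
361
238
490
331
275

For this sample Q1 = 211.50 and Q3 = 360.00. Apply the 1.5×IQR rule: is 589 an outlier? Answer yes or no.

yes

IQR = Q3 − Q1 = 360.00 − 211.50 = 148.50.
Lower fence = Q1 − 1.5·IQR = 211.50 − 222.75 = -11.25.
Upper fence = Q3 + 1.5·IQR = 360.00 + 222.75 = 582.75.
589 lies above the upper fence.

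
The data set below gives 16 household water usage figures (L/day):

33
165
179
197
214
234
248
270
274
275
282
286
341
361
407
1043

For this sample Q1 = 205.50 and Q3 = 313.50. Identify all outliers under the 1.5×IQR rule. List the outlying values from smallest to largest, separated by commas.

33, 1043

IQR = Q3 − Q1 = 313.50 − 205.50 = 108.00.
Lower fence = Q1 − 1.5·IQR = 205.50 − 162.00 = 43.50.
Upper fence = Q3 + 1.5·IQR = 313.50 + 162.00 = 475.50.
33 < 43.50 → outlier.
1043 > 475.50 → outlier.
All remaining values lie within [43.50, 475.50].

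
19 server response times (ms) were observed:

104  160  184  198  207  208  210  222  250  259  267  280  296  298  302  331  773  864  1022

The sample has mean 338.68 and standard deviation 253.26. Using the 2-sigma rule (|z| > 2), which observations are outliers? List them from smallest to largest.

864, 1022

Cutoffs at x̄ ± 2s: 338.68 ± 2·253.26 = [-167.84, 845.20].
864: z = 2.07, |z| > 2 → outlier.
1022: z = 2.70, |z| > 2 → outlier.
Every other value lies within [-167.84, 845.20].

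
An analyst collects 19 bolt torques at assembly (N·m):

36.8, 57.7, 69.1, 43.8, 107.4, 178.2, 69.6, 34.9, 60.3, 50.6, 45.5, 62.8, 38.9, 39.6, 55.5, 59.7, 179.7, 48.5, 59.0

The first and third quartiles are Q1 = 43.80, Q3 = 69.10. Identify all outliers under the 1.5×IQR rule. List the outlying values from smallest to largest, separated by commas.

IQR = Q3 − Q1 = 69.10 − 43.80 = 25.30.
Lower fence = Q1 − 1.5·IQR = 43.80 − 37.95 = 5.85.
Upper fence = Q3 + 1.5·IQR = 69.10 + 37.95 = 107.05.
107.4 > 107.05 → outlier.
178.2 > 107.05 → outlier.
179.7 > 107.05 → outlier.
All remaining values lie within [5.85, 107.05].

107.4, 178.2, 179.7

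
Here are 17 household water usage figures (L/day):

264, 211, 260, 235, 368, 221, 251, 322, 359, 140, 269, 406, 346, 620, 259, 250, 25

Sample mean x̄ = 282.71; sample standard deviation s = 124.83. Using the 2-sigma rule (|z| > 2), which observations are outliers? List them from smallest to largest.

25, 620

Cutoffs at x̄ ± 2s: 282.71 ± 2·124.83 = [33.05, 532.37].
25: z = -2.06, |z| > 2 → outlier.
620: z = 2.70, |z| > 2 → outlier.
Every other value lies within [33.05, 532.37].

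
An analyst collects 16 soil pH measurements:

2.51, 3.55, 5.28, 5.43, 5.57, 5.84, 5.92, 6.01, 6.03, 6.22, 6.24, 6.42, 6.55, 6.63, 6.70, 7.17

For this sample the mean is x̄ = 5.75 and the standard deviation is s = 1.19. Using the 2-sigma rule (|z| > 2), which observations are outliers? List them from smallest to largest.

Cutoffs at x̄ ± 2s: 5.75 ± 2·1.19 = [3.37, 8.13].
2.51: z = -2.72, |z| > 2 → outlier.
Every other value lies within [3.37, 8.13].

2.51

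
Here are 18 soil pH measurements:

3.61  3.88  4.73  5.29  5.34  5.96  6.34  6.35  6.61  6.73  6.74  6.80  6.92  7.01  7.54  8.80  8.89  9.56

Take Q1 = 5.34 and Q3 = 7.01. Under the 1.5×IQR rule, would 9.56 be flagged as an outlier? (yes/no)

IQR = Q3 − Q1 = 7.01 − 5.34 = 1.67.
Lower fence = Q1 − 1.5·IQR = 5.34 − 2.505 = 2.835.
Upper fence = Q3 + 1.5·IQR = 7.01 + 2.505 = 9.515.
9.56 lies above the upper fence.

yes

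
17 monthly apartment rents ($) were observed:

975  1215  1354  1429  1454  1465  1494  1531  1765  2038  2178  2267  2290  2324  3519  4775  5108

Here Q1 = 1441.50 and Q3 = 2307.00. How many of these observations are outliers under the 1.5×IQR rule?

2

IQR = 865.50; fences at 1441.50 − 1298.25 = 143.25 and 2307.00 + 1298.25 = 3605.25.
Outside the cutoffs: 4775, 5108.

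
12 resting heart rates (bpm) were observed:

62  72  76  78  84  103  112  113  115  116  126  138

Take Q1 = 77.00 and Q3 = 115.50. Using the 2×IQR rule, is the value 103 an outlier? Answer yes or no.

IQR = Q3 − Q1 = 115.50 − 77.00 = 38.50.
Lower fence = Q1 − 2·IQR = 77.00 − 77.00 = 0.00.
Upper fence = Q3 + 2·IQR = 115.50 + 77.00 = 192.50.
103 lies within [0.00, 192.50].

no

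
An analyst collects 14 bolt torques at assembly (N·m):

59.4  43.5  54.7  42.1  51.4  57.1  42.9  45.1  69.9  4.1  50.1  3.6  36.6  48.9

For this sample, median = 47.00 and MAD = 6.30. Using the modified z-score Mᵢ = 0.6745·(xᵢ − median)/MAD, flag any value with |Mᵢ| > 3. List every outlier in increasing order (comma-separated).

|Mᵢ| > 3 ⇔ |xᵢ − 47.00| > 3·6.30/0.6745 = 28.02.
So outliers lie outside [18.98, 75.02].
3.6: M = -4.65 → outlier.
4.1: M = -4.59 → outlier.

3.6, 4.1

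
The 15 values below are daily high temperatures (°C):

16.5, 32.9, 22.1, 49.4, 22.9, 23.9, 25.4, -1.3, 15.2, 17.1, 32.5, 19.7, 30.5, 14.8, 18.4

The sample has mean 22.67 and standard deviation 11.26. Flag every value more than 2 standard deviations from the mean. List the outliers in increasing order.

-1.3, 49.4

Cutoffs at x̄ ± 2s: 22.67 ± 2·11.26 = [0.15, 45.19].
-1.3: z = -2.13, |z| > 2 → outlier.
49.4: z = 2.37, |z| > 2 → outlier.
Every other value lies within [0.15, 45.19].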